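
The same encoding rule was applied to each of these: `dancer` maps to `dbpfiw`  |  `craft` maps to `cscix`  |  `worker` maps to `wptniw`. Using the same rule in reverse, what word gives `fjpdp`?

final

In dancer: d→d is +0, a→b is +1, n→p is +2, c→f is +3 — the shift increases by 1 each position. Each letter shifts forward by its position index (0, 1, 2, …) — the shift grows by one for each successive letter.
Decoding fjpdp: f−0=f, j−1=i, p−2=n, d−3=a, p−4=l.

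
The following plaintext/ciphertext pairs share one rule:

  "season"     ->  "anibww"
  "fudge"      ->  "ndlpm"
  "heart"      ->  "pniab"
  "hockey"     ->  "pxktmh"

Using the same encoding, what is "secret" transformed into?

Shifts by position in season: pos 0: s→a (+8), pos 1: e→n (+9), pos 2: a→i (+8), pos 3: s→b (+9) — repeating every 2. A repeating key of period 2 is used — shifts +8, +9 over and over.
For secret: s+8=a, e+9=n, c+8=k, r+9=a, e+8=m, t+9=c.

ankamc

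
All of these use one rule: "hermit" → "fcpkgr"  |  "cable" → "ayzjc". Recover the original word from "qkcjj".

Compare letters: h→f is +24, e→c is +24, r→p is +24 — a constant shift. It's a constant shift of +24 (ROT24).
Decoding qkcjj: q−24=s, k−24=m, c−24=e, j−24=l, j−24=l.

smell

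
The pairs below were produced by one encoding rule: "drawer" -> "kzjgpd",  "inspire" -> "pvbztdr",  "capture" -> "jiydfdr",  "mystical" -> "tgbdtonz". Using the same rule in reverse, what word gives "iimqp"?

badge

In drawer: d→k is +7, r→z is +8, a→j is +9, w→g is +10 — the shift increases by 1 each position. The shift increases by 1 at each position, starting from +7: 7, 8, 9, ….
Reversing it on iimqp: i−7=b, i−8=a, m−9=d, q−10=g, p−11=e.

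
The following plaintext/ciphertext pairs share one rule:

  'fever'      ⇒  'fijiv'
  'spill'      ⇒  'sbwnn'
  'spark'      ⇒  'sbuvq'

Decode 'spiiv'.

steer

f(5)→f(5) and e(4)→i(8) fit y≡23x+20 (mod 26); the inverse of 23 mod 26 is 17. Treating letters as 0–25, the rule is x ↦ 23x + 20 (mod 26).
Reversing it on spiiv: s(18)→17·(18−20)≡18=s; p(15)→17·(15−20)≡19=t; i(8)→17·(8−20)≡4=e; i(8)→17·(8−20)≡4=e; v(21)→17·(21−20)≡17=r (all mod 26).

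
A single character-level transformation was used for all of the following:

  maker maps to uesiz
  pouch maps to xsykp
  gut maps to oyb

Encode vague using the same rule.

deoyi

The shift depends on letter class: consonant m→u is +8, but vowel a→e is +4. Vowels shift forward by 4 and consonants shift forward by 8.
Applying it to vague: v(cons)+8=d, a(vowel)+4=e, g(cons)+8=o, u(vowel)+4=y, e(vowel)+4=i.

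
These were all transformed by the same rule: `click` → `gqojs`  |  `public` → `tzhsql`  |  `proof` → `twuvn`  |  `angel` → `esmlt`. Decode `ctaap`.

In click: c→g is +4, l→q is +5, i→o is +6, c→j is +7 — the shift increases by 1 each position. The shift increases by 1 at each position, starting from +4: 4, 5, 6, ….
Reversing it on ctaap: c−4=y, t−5=o, a−6=u, a−7=t, p−8=h.

youth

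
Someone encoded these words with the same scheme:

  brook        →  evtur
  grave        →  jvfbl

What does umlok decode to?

In brook: b→e is +3, r→v is +4, o→t is +5, o→u is +6 — the shift increases by 1 each position. Each letter shifts forward by (position + 3), i.e. 3, 4, 5, … — the shift grows by one for each successive letter.
Undoing it on umlok: u−3=r, m−4=i, l−5=g, o−6=i, k−7=d.

rigid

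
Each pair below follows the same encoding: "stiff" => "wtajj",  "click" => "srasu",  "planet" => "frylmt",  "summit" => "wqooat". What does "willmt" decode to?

s(18)→w(22) and t(19)→t(19) fit y≡23x+24 (mod 26); the inverse of 23 mod 26 is 17. Treating letters as 0–25, the rule is x ↦ 23x + 24 (mod 26).
Reversing it on willmt: w(22)→17·(22−24)≡18=s; i(8)→17·(8−24)≡14=o; l(11)→17·(11−24)≡13=n; l(11)→17·(11−24)≡13=n; m(12)→17·(12−24)≡4=e; t(19)→17·(19−24)≡19=t (all mod 26).

sonnet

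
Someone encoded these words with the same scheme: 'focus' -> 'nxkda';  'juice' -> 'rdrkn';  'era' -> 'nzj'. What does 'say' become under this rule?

ajg

The shift depends on letter class: consonant f→n is +8, but vowel o→x is +9. The rule splits by letter class: vowels +9, consonants +8.
For say: s(cons)+8=a, a(vowel)+9=j, y(cons)+8=g.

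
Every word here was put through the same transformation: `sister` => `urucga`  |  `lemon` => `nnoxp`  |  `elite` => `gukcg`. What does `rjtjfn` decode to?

Shifts by position in sister: pos 0: s→u (+2), pos 1: i→r (+9), pos 2: s→u (+2), pos 3: t→c (+9) — repeating every 2. The shifts repeat in a cycle of length 2: positions 0,1,… shift by +2, +9, then the pattern repeats.
Reversing it on rjtjfn: r−2=p, j−9=a, t−2=r, j−9=a, f−2=d, n−9=e.

parade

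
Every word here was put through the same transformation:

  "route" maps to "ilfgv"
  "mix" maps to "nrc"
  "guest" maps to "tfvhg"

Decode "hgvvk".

Each pair mirrors across the alphabet (r↔i, o↔l, u↔f): positions sum to 25. This is the alphabet-reversal cipher (Atbash): a becomes z, b becomes y, etc.
Decoding hgvvk: h↔s, g↔t, v↔e, v↔e, k↔p.

steep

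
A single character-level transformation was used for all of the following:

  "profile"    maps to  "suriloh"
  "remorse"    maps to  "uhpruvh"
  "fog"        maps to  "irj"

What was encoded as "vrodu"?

Compare letters: p→s is +3, r→u is +3, o→r is +3 — a constant shift. It's a constant shift of +3 (ROT3).
Reversing it on vrodu: v−3=s, r−3=o, o−3=l, d−3=a, u−3=r.

solar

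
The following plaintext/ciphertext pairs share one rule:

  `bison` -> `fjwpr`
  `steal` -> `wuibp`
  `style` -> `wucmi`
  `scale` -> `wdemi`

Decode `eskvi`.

argue

Shifts by position in bison: pos 0: b→f (+4), pos 1: i→j (+1), pos 2: s→w (+4), pos 3: o→p (+1) — repeating every 2. A repeating key of period 2 is used — shifts +4, +1 over and over.
Undoing it on eskvi: e−4=a, s−1=r, k−4=g, v−1=u, i−4=e.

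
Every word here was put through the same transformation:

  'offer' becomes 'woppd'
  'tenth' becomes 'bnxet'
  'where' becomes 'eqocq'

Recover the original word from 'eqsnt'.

Each letter shifts forward by (position + 8), i.e. 8, 9, 10, … — the shift grows by one for each successive letter.
Undoing it on eqsnt: e−8=w, q−9=h, s−10=i, n−11=c, t−12=h.

which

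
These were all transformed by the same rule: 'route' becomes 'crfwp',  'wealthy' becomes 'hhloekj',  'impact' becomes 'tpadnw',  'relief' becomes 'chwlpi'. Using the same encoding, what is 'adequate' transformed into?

lgptfdeh

Shifts by position in route: pos 0: r→c (+11), pos 1: o→r (+3), pos 2: u→f (+11), pos 3: t→w (+3) — repeating every 2. A repeating key of period 2 is used — shifts +11, +3 over and over.
Applying it to adequate: a+11=l, d+3=g, e+11=p, q+3=t, u+11=f, a+3=d, t+11=e, e+3=h.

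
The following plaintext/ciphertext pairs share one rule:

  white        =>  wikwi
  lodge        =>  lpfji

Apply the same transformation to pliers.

In white: w→w is +0, h→i is +1, i→k is +2, t→w is +3 — the shift increases by 1 each position. Letter i (0-indexed) is shifted by i+0, so successive shifts are 0, 1, 2, ….
Applying it to pliers: p+0=p, l+1=m, i+2=k, e+3=h, r+4=v, s+5=x.

pmkhvx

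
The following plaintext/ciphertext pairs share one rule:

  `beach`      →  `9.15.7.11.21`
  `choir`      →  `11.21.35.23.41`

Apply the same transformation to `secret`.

43.15.11.41.15.45

b(#2)→9 and e(#5)→15: differences scale by 2, so n = 2·pos + 5. Each letter becomes 2×(its alphabet position, a=1..z=26) + 5.
On secret: s=19→43, e=5→15, c=3→11, r=18→41, e=5→15, t=20→45.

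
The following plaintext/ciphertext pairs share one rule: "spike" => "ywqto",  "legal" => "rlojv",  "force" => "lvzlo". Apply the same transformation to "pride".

vyqmo

Letter i (0-indexed) is shifted by i+6, so successive shifts are 6, 7, 8, ….
For pride: p+6=v, r+7=y, i+8=q, d+9=m, e+10=o.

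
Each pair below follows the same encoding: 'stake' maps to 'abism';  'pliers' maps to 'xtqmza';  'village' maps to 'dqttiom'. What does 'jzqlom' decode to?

Compare letters: s→a is +8, t→b is +8, a→i is +8 — a constant shift. This is a Caesar cipher with shift 8.
Decoding jzqlom: j−8=b, z−8=r, q−8=i, l−8=d, o−8=g, m−8=e.

bridge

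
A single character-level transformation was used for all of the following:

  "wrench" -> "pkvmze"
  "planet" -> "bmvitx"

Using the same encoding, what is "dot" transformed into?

bwl

The output letters match the input read backwards, each shifted +8: wrench reversed is hcnerw. Two steps: reverse the string, then apply a Caesar shift of +8.
On dot: reverse → tod; then shift: t+8=b, o+8=w, d+8=l.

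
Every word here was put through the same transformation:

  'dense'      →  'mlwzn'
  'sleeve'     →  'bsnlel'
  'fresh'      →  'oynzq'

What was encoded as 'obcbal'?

future

It's a Vigenère-style cipher with numeric key [9,7]: position i shifts by key[i mod 2].
Decoding obcbal: o−9=f, b−7=u, c−9=t, b−7=u, a−9=r, l−7=e.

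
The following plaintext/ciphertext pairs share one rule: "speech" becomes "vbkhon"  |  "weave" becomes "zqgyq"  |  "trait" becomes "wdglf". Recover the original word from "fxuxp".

cloud

It's a Vigenère-style cipher with numeric key [3,12,6]: position i shifts by key[i mod 3].
Undoing it on fxuxp: f−3=c, x−12=l, u−6=o, x−3=u, p−12=d.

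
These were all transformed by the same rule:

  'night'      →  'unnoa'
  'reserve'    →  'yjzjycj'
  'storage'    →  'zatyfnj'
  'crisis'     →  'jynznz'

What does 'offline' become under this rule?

The shift depends on letter class: consonant n→u is +7, but vowel i→n is +5. Vowels shift forward by 5 and consonants shift forward by 7.
For offline: o(vowel)+5=t, f(cons)+7=m, f(cons)+7=m, l(cons)+7=s, i(vowel)+5=n, n(cons)+7=u, e(vowel)+5=j.

tmmsnuj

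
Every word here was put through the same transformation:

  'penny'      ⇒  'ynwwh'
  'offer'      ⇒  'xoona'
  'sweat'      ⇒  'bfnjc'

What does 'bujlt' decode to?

Each letter is shifted forward by 9 in the alphabet (a Caesar shift of +9).
Undoing it on bujlt: b−9=s, u−9=l, j−9=a, l−9=c, t−9=k.

slack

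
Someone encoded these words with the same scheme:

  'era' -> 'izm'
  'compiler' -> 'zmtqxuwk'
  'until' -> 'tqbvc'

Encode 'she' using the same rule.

mpa

The output letters match the input read backwards, each shifted +8: era reversed is are. Two steps: reverse the string, then apply a Caesar shift of +8.
On she: reverse → ehs; then shift: e+8=m, h+8=p, s+8=a.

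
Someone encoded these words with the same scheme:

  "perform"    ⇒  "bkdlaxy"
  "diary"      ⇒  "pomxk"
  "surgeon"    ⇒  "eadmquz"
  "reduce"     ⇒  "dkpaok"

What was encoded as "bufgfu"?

potato

The shifts repeat in a cycle of length 2: positions 0,1,… shift by +12, +6, then the pattern repeats.
Decoding bufgfu: b−12=p, u−6=o, f−12=t, g−6=a, f−12=t, u−6=o.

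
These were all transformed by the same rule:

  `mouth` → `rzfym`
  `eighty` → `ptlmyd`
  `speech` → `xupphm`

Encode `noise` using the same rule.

sztxp

The shift depends on letter class: consonant m→r is +5, but vowel o→z is +11. The rule splits by letter class: vowels +11, consonants +5.
Applying it to noise: n(cons)+5=s, o(vowel)+11=z, i(vowel)+11=t, s(cons)+5=x, e(vowel)+11=p.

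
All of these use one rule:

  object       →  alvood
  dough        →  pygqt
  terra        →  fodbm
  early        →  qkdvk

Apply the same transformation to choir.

orasd

It's a Vigenère-style cipher with numeric key [12,10]: position i shifts by key[i mod 2].
On choir: c+12=o, h+10=r, o+12=a, i+10=s, r+12=d.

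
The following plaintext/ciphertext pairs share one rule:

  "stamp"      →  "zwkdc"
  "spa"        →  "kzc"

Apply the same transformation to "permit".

dswboz

The output letters match the input read backwards, each shifted +10: stamp reversed is pmats. The word is reversed, then every letter is shifted forward by 10.
For permit: reverse → timrep; then shift: t+10=d, i+10=s, m+10=w, r+10=b, e+10=o, p+10=z.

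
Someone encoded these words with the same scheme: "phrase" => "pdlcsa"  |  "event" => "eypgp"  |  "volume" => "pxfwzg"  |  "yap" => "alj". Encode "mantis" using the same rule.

The word is reversed, then every letter is shifted forward by 11.
Applying it to mantis: reverse → sitnam; then shift: s+11=d, i+11=t, t+11=e, n+11=y, a+11=l, m+11=x.

dteylx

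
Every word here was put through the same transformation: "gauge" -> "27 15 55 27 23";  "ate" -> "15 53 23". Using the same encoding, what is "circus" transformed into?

19 31 49 19 55 51

g(#7)→27 and a(#1)→15: differences scale by 2, so n = 2·pos + 13. The formula is n = 2×(alphabet index, a=1) + 13.
For circus: c=3→19, i=9→31, r=18→49, c=3→19, u=21→55, s=19→51.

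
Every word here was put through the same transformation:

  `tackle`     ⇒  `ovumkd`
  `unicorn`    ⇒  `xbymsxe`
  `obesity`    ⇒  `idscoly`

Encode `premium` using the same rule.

weswobz

Two steps: reverse the string, then apply a Caesar shift of +10.
For premium: reverse → muimerp; then shift: m+10=w, u+10=e, i+10=s, m+10=w, e+10=o, r+10=b, p+10=z.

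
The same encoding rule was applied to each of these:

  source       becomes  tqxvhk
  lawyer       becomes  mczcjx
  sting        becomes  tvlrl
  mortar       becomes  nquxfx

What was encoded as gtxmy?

fruit

The shift increases by 1 at each position, starting from +1: 1, 2, 3, ….
Undoing it on gtxmy: g−1=f, t−2=r, x−3=u, m−4=i, y−5=t.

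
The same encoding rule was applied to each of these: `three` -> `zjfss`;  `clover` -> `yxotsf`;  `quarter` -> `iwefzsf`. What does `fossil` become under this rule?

t(19)→z(25) and h(7)→j(9) fit y≡23x+4 (mod 26); the inverse of 23 mod 26 is 17. Treating letters as 0–25, the rule is x ↦ 23x + 4 (mod 26).
On fossil: f(5)→23·5+4≡15=p; o(14)→23·14+4≡14=o; s(18)→23·18+4≡2=c; s(18)→23·18+4≡2=c; i(8)→23·8+4≡6=g; l(11)→23·11+4≡23=x (all mod 26).

poccgx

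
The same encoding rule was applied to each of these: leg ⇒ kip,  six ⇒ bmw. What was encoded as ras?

The output letters match the input read backwards, each shifted +4: leg reversed is gel. Two steps: reverse the string, then apply a Caesar shift of +4.
Reversing it on ras: shift back: r−4=n, a−4=w, s−4=o → nwo; then reverse → own.

own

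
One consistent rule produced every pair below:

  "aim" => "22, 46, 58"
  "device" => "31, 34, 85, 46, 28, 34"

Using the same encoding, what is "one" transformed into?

64, 61, 34

a(#1)→22 and i(#9)→46: differences scale by 3, so n = 3·pos + 19. Each letter becomes 3×(its alphabet position, a=1..z=26) + 19.
For one: o=15→64, n=14→61, e=5→34.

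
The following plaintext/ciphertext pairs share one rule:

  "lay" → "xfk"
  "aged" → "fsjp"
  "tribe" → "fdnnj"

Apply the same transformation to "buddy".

Two shifts are in play — +5 for a/e/i/o/u, +12 for every other letter.
On buddy: b(cons)+12=n, u(vowel)+5=z, d(cons)+12=p, d(cons)+12=p, y(cons)+12=k.

nzppk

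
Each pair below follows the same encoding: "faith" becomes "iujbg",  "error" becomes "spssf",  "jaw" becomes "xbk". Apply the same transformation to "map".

The output letters match the input read backwards, each shifted +1: faith reversed is htiaf. Read the word backwards and shift each letter +1.
On map: reverse → pam; then shift: p+1=q, a+1=b, m+1=n.

qbn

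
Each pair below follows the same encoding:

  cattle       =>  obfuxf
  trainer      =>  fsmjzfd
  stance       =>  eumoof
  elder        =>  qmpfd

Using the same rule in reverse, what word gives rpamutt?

foolish

It's a Vigenère-style cipher with numeric key [12,1]: position i shifts by key[i mod 2].
Decoding rpamutt: r−12=f, p−1=o, a−12=o, m−1=l, u−12=i, t−1=s, t−12=h.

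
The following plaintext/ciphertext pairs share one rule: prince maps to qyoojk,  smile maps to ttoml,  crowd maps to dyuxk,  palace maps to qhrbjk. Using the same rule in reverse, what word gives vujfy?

under

Shifts by position in prince: pos 0: p→q (+1), pos 1: r→y (+7), pos 2: i→o (+6), pos 3: n→o (+1), pos 4: c→j (+7), pos 5: e→k (+6) — repeating every 3. The shifts repeat in a cycle of length 3: positions 0,1,… shift by +1, +7, +6, then the pattern repeats.
Decoding vujfy: v−1=u, u−7=n, j−6=d, f−1=e, y−7=r.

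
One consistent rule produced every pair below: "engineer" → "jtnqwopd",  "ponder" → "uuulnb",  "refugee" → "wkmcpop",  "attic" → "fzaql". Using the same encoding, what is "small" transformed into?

In engineer: e→j is +5, n→t is +6, g→n is +7, i→q is +8 — the shift increases by 1 each position. Each letter shifts forward by (position + 5), i.e. 5, 6, 7, … — the shift grows by one for each successive letter.
On small: s+5=x, m+6=s, a+7=h, l+8=t, l+9=u.

xshtu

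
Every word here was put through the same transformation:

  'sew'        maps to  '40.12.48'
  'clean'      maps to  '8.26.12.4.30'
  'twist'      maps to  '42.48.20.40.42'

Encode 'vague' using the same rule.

s(#19)→40 and e(#5)→12: differences scale by 2, so n = 2·pos + 2. The formula is n = 2×(alphabet index, a=1) + 2.
On vague: v=22→46, a=1→4, g=7→16, u=21→44, e=5→12.

46.4.16.44.12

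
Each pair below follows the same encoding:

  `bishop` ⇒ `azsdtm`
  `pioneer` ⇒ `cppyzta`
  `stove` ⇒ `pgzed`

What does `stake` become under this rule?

Two steps: reverse the string, then apply a Caesar shift of +11.
Applying it to stake: reverse → ekats; then shift: e+11=p, k+11=v, a+11=l, t+11=e, s+11=d.

pvled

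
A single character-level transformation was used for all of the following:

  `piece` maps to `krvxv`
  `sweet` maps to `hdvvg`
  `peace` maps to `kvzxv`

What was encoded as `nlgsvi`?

mother

Each pair mirrors across the alphabet (p↔k, i↔r, e↔v): positions sum to 25. This is the alphabet-reversal cipher (Atbash): a becomes z, b becomes y, etc.
Reversing it on nlgsvi: n↔m, l↔o, g↔t, s↔h, v↔e, i↔r.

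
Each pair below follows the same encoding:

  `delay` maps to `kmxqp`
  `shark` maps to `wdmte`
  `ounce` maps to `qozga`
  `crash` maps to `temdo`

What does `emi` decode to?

Two steps: reverse the string, then apply a Caesar shift of +12.
Reversing it on emi: shift back: e−12=s, m−12=a, i−12=w → saw; then reverse → was.

was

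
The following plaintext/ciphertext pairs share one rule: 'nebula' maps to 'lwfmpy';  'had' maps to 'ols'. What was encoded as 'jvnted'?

The output letters match the input read backwards, each shifted +11: nebula reversed is aluben. Two steps: reverse the string, then apply a Caesar shift of +11.
Reversing it on jvnted: shift back: j−11=y, v−11=k, n−11=c, t−11=i, e−11=t, d−11=s → ykcits; then reverse → sticky.

sticky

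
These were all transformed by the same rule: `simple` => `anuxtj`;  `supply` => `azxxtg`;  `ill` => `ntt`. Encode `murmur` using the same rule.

uzzuzz

Vowels shift forward by 5 and consonants shift forward by 8.
For murmur: m(cons)+8=u, u(vowel)+5=z, r(cons)+8=z, m(cons)+8=u, u(vowel)+5=z, r(cons)+8=z.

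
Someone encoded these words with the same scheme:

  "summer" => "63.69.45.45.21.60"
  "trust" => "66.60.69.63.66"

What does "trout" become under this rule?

66.60.51.69.66

s(#19)→63 and u(#21)→69: differences scale by 3, so n = 3·pos + 6. Each letter becomes 3×(its alphabet position, a=1..z=26) + 6.
Applying it to trout: t=20→66, r=18→60, o=15→51, u=21→69, t=20→66.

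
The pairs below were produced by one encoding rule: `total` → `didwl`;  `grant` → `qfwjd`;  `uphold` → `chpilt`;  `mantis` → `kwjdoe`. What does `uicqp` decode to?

t(19)→d(3) and o(14)→i(8) fit y≡25x+22 (mod 26); the inverse of 25 mod 26 is 25. Treating letters as 0–25, the rule is x ↦ 25x + 22 (mod 26).
Decoding uicqp: u(20)→25·(20−22)≡2=c; i(8)→25·(8−22)≡14=o; c(2)→25·(2−22)≡20=u; q(16)→25·(16−22)≡6=g; p(15)→25·(15−22)≡7=h (all mod 26).

cough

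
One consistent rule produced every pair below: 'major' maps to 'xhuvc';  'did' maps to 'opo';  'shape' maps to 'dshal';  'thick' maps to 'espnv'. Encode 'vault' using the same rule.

Vowels shift forward by 7 and consonants shift forward by 11.
Applying it to vault: v(cons)+11=g, a(vowel)+7=h, u(vowel)+7=b, l(cons)+11=w, t(cons)+11=e.

ghbwe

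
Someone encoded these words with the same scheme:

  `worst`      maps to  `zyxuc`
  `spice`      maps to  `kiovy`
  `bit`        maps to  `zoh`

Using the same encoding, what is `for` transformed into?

xul

The output letters match the input read backwards, each shifted +6: worst reversed is tsrow. Two steps: reverse the string, then apply a Caesar shift of +6.
For for: reverse → rof; then shift: r+6=x, o+6=u, f+6=l.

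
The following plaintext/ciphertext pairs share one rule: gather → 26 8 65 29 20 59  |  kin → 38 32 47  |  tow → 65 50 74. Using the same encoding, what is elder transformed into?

The formula is n = 3×(alphabet index, a=1) + 5.
Applying it to elder: e=5→20, l=12→41, d=4→17, e=5→20, r=18→59.

20 41 17 20 59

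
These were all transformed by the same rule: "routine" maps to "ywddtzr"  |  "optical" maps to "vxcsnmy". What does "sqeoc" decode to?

In routine: r→y is +7, o→w is +8, u→d is +9, t→d is +10 — the shift increases by 1 each position. Letter i (0-indexed) is shifted by i+7, so successive shifts are 7, 8, 9, ….
Undoing it on sqeoc: s−7=l, q−8=i, e−9=v, o−10=e, c−11=r.

liver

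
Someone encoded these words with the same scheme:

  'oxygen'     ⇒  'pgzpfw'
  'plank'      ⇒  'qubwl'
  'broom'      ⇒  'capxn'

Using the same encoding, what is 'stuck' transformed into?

It's a Vigenère-style cipher with numeric key [1,9]: position i shifts by key[i mod 2].
On stuck: s+1=t, t+9=c, u+1=v, c+9=l, k+1=l.

tcvll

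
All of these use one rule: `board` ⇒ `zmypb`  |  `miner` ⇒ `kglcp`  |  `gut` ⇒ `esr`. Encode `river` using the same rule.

pgtcp

Compare letters: b→z is +24, o→m is +24, a→y is +24 — a constant shift. This is a Caesar cipher with shift 24.
For river: r+24=p, i+24=g, v+24=t, e+24=c, r+24=p.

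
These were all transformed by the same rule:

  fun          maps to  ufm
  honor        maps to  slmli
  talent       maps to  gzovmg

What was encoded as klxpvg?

pocket

This is the alphabet-reversal cipher (Atbash): a becomes z, b becomes y, etc.
Undoing it on klxpvg: k↔p, l↔o, x↔c, p↔k, v↔e, g↔t.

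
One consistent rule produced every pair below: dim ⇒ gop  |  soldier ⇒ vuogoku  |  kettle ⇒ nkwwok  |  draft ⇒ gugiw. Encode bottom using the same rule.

euwwup

The shift depends on letter class: consonant d→g is +3, but vowel i→o is +6. The rule splits by letter class: vowels +6, consonants +3.
Applying it to bottom: b(cons)+3=e, o(vowel)+6=u, t(cons)+3=w, t(cons)+3=w, o(vowel)+6=u, m(cons)+3=p.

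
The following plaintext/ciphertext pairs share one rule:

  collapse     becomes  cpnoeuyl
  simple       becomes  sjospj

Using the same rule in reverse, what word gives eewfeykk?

educated

The shift increases by 1 at each position, starting from +0: 0, 1, 2, ….
Undoing it on eewfeykk: e−0=e, e−1=d, w−2=u, f−3=c, e−4=a, y−5=t, k−6=e, k−7=d.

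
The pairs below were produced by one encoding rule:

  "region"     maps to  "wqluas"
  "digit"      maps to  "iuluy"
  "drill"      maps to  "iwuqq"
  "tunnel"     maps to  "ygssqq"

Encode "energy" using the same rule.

qsqwld

The rule splits by letter class: vowels +12, consonants +5.
On energy: e(vowel)+12=q, n(cons)+5=s, e(vowel)+12=q, r(cons)+5=w, g(cons)+5=l, y(cons)+5=d.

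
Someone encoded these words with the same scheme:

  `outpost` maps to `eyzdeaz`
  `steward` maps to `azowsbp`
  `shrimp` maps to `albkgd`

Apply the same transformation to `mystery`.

Treating letters as 0–25, the rule is x ↦ 25x + 18 (mod 26).
Applying it to mystery: m(12)→25·12+18≡6=g; y(24)→25·24+18≡20=u; s(18)→25·18+18≡0=a; t(19)→25·19+18≡25=z; e(4)→25·4+18≡14=o; r(17)→25·17+18≡1=b; y(24)→25·24+18≡20=u (all mod 26).

guazobu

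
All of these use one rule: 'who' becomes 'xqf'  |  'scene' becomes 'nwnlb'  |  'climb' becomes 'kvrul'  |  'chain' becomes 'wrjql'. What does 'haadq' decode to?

Two steps: reverse the string, then apply a Caesar shift of +9.
Decoding haadq: shift back: h−9=y, a−9=r, a−9=r, d−9=u, q−9=h → yrruh; then reverse → hurry.

hurry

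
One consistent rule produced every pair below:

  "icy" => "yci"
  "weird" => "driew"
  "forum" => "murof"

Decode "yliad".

The output letters match the input read backwards: icy reversed is yci. It's just the letters in reverse order.
Reversing it on yliad: then reverse → daily.

daily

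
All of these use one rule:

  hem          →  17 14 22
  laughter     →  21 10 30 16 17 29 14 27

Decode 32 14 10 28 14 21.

h is letter #8 and maps to 17: an offset of 9. Each letter is replaced by its alphabet position (a=1..z=26) + 9.
Undoing it on 32 14 10 28 14 21: 32→(32−9)÷1=23=w, 14→(14−9)÷1=5=e, 10→(10−9)÷1=1=a, 28→(28−9)÷1=19=s, 14→(14−9)÷1=5=e, 21→(21−9)÷1=12=l.

weasel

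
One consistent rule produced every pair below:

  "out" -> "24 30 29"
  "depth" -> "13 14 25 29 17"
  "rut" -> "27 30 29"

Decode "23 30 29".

Letters become their 1-based position plus 9 (so a→10, b→11, …).
Undoing it on 23 30 29: 23→(23−9)÷1=14=n, 30→(30−9)÷1=21=u, 29→(29−9)÷1=20=t.

nut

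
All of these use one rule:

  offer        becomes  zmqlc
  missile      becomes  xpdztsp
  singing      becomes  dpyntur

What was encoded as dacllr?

streak

Shifts by position in offer: pos 0: o→z (+11), pos 1: f→m (+7), pos 2: f→q (+11), pos 3: e→l (+7) — repeating every 2. The shifts repeat in a cycle of length 2: positions 0,1,… shift by +11, +7, then the pattern repeats.
Undoing it on dacllr: d−11=s, a−7=t, c−11=r, l−7=e, l−11=a, r−7=k.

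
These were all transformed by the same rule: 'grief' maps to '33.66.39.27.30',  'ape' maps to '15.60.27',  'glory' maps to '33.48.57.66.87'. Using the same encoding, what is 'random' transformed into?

66.15.54.24.57.51

g(#7)→33 and r(#18)→66: differences scale by 3, so n = 3·pos + 12. Each letter becomes 3×(its alphabet position, a=1..z=26) + 12.
For random: r=18→66, a=1→15, n=14→54, d=4→24, o=15→57, m=13→51.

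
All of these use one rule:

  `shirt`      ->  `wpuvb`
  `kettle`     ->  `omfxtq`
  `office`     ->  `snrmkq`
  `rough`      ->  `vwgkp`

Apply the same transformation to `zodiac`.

dwpmio

Shifts by position in shirt: pos 0: s→w (+4), pos 1: h→p (+8), pos 2: i→u (+12), pos 3: r→v (+4), pos 4: t→b (+8) — repeating every 3. A repeating key of period 3 is used — shifts +4, +8, +12 over and over.
For zodiac: z+4=d, o+8=w, d+12=p, i+4=m, a+8=i, c+12=o.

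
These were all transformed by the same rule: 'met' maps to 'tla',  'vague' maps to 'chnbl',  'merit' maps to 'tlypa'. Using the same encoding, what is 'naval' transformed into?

Compare letters: m→t is +7, e→l is +7, t→a is +7 — a constant shift. Each letter is shifted forward by 7 in the alphabet (a Caesar shift of +7).
Applying it to naval: n+7=u, a+7=h, v+7=c, a+7=h, l+7=s.

uhchs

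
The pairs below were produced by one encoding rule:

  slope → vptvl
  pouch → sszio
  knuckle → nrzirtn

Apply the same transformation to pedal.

siigs

In slope: s→v is +3, l→p is +4, o→t is +5, p→v is +6 — the shift increases by 1 each position. Each letter shifts forward by (position + 3), i.e. 3, 4, 5, … — the shift grows by one for each successive letter.
Applying it to pedal: p+3=s, e+4=i, d+5=i, a+6=g, l+7=s.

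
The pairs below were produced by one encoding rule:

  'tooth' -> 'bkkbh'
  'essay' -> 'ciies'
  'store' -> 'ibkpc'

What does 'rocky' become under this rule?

Each letter's alphabet position (a=0..z=25) is mapped through 19·x+4 mod 26 — an affine cipher.
Applying it to rocky: r(17)→19·17+4≡15=p; o(14)→19·14+4≡10=k; c(2)→19·2+4≡16=q; k(10)→19·10+4≡12=m; y(24)→19·24+4≡18=s (all mod 26).

pkqms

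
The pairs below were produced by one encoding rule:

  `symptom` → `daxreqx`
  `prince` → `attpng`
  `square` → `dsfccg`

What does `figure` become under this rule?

Shifts by position in symptom: pos 0: s→d (+11), pos 1: y→a (+2), pos 2: m→x (+11), pos 3: p→r (+2) — repeating every 2. It's a Vigenère-style cipher with numeric key [11,2]: position i shifts by key[i mod 2].
For figure: f+11=q, i+2=k, g+11=r, u+2=w, r+11=c, e+2=g.

qkrwcg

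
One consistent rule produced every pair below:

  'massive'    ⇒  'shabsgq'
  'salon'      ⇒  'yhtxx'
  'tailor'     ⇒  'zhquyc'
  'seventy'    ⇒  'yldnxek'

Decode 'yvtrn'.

solid

The shift increases by 1 at each position, starting from +6: 6, 7, 8, ….
Decoding yvtrn: y−6=s, v−7=o, t−8=l, r−9=i, n−10=d.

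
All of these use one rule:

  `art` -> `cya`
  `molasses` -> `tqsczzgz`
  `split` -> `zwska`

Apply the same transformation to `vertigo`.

cgyaknq

The shift depends on letter class: consonant r→y is +7, but vowel a→c is +2. Two shifts are in play — +2 for a/e/i/o/u, +7 for every other letter.
On vertigo: v(cons)+7=c, e(vowel)+2=g, r(cons)+7=y, t(cons)+7=a, i(vowel)+2=k, g(cons)+7=n, o(vowel)+2=q.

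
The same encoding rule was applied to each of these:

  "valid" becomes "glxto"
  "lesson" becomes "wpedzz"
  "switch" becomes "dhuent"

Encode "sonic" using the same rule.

Shifts by position in valid: pos 0: v→g (+11), pos 1: a→l (+11), pos 2: l→x (+12), pos 3: i→t (+11), pos 4: d→o (+11) — repeating every 3. A repeating key of period 3 is used — shifts +11, +11, +12 over and over.
On sonic: s+11=d, o+11=z, n+12=z, i+11=t, c+11=n.

dzztn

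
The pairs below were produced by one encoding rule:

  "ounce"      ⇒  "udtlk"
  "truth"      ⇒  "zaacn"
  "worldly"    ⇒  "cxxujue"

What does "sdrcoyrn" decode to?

multiple

Shifts by position in ounce: pos 0: o→u (+6), pos 1: u→d (+9), pos 2: n→t (+6), pos 3: c→l (+9) — repeating every 2. It's a Vigenère-style cipher with numeric key [6,9]: position i shifts by key[i mod 2].
Undoing it on sdrcoyrn: s−6=m, d−9=u, r−6=l, c−9=t, o−6=i, y−9=p, r−6=l, n−9=e.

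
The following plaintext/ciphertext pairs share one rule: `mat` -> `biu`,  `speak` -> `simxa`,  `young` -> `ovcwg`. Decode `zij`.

The output letters match the input read backwards, each shifted +8: mat reversed is tam. Two steps: reverse the string, then apply a Caesar shift of +8.
Reversing it on zij: shift back: z−8=r, i−8=a, j−8=b → rab; then reverse → bar.

bar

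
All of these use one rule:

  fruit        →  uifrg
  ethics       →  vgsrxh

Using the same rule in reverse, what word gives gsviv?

This is the alphabet-reversal cipher (Atbash): a becomes z, b becomes y, etc.
Decoding gsviv: g↔t, s↔h, v↔e, i↔r, v↔e.

there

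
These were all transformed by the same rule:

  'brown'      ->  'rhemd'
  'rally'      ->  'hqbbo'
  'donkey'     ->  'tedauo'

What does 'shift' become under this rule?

ixyvj

Compare letters: b→r is +16, r→h is +16, o→e is +16 — a constant shift. Each letter is shifted forward by 16 in the alphabet (a Caesar shift of +16).
On shift: s+16=i, h+16=x, i+16=y, f+16=v, t+16=j.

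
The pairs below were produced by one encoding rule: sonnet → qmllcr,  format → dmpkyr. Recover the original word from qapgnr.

Compare letters: s→q is +24, o→m is +24, n→l is +24 — a constant shift. Each letter is shifted forward by 24 in the alphabet (a Caesar shift of +24).
Reversing it on qapgnr: q−24=s, a−24=c, p−24=r, g−24=i, n−24=p, r−24=t.

script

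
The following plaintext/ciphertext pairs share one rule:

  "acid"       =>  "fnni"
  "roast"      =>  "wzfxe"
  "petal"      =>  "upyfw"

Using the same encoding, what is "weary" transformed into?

bpfwj

A repeating key of period 3 is used — shifts +5, +11, +5 over and over.
On weary: w+5=b, e+11=p, a+5=f, r+5=w, y+11=j.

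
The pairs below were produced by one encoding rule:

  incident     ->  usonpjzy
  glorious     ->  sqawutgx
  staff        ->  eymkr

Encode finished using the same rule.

Shifts by position in incident: pos 0: i→u (+12), pos 1: n→s (+5), pos 2: c→o (+12), pos 3: i→n (+5) — repeating every 2. A repeating key of period 2 is used — shifts +12, +5 over and over.
Applying it to finished: f+12=r, i+5=n, n+12=z, i+5=n, s+12=e, h+5=m, e+12=q, d+5=i.

rnznemqi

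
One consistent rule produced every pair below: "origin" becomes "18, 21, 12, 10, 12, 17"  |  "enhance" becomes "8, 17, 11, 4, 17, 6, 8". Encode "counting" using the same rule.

6, 18, 24, 17, 23, 12, 17, 10

o is letter #15 and maps to 18: an offset of 3. Each letter is replaced by its alphabet position (a=1..z=26) + 3.
On counting: c=3→6, o=15→18, u=21→24, n=14→17, t=20→23, i=9→12, n=14→17, g=7→10.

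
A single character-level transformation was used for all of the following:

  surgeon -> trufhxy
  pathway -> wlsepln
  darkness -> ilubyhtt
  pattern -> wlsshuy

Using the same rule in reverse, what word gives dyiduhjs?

s(18)→t(19) and u(20)→r(17) fit y≡25x+11 (mod 26); the inverse of 25 mod 26 is 25. This is an affine cipher: with a=0,…,z=25, each position x becomes (25x+11) mod 26.
Undoing it on dyiduhjs: d(3)→25·(3−11)≡8=i; y(24)→25·(24−11)≡13=n; i(8)→25·(8−11)≡3=d; d(3)→25·(3−11)≡8=i; u(20)→25·(20−11)≡17=r; h(7)→25·(7−11)≡4=e; j(9)→25·(9−11)≡2=c; s(18)→25·(18−11)≡19=t (all mod 26).

indirect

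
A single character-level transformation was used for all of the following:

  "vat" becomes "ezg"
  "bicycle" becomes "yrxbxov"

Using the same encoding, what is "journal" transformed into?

qlfimzo

This is the alphabet-reversal cipher (Atbash): a becomes z, b becomes y, etc.
For journal: j↔q, o↔l, u↔f, r↔i, n↔m, a↔z, l↔o.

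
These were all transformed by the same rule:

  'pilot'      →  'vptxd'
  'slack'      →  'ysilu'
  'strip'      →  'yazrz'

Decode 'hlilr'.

In pilot: p→v is +6, i→p is +7, l→t is +8, o→x is +9 — the shift increases by 1 each position. The shift increases by 1 at each position, starting from +6: 6, 7, 8, ….
Undoing it on hlilr: h−6=b, l−7=e, i−8=a, l−9=c, r−10=h.

beach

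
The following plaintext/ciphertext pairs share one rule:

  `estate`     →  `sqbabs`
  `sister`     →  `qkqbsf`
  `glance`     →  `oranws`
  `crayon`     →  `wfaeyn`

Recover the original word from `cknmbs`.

Each letter's alphabet position (a=0..z=25) is mapped through 11·x+0 mod 26 — an affine cipher.
Undoing it on cknmbs: c(2)→19·(2−0)≡12=m; k(10)→19·(10−0)≡8=i; n(13)→19·(13−0)≡13=n; m(12)→19·(12−0)≡20=u; b(1)→19·(1−0)≡19=t; s(18)→19·(18−0)≡4=e (all mod 26).

minute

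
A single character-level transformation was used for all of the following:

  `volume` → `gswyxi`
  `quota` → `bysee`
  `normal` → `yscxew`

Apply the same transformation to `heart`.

The shift depends on letter class: consonant v→g is +11, but vowel o→s is +4. Vowels shift forward by 4 and consonants shift forward by 11.
On heart: h(cons)+11=s, e(vowel)+4=i, a(vowel)+4=e, r(cons)+11=c, t(cons)+11=e.

siece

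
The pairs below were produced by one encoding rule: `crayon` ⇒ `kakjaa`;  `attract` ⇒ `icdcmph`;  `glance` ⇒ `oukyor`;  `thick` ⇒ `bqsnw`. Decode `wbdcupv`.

ostrich

Letter i (0-indexed) is shifted by i+8, so successive shifts are 8, 9, 10, ….
Undoing it on wbdcupv: w−8=o, b−9=s, d−10=t, c−11=r, u−12=i, p−13=c, v−14=h.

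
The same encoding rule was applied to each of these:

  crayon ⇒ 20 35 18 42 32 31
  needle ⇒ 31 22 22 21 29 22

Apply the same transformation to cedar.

20 22 21 18 35

c is letter #3 and maps to 20: an offset of 17. The number is (letter's place in the alphabet, a=1) + 17.
For cedar: c=3→20, e=5→22, d=4→21, a=1→18, r=18→35.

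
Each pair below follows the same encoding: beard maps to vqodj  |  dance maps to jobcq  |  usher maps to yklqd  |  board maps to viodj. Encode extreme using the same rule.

qtrdquq

b(1)→v(21) and e(4)→q(16) fit y≡7x+14 (mod 26); the inverse of 7 mod 26 is 15. Each letter's alphabet position (a=0..z=25) is mapped through 7·x+14 mod 26 — an affine cipher.
On extreme: e(4)→7·4+14≡16=q; x(23)→7·23+14≡19=t; t(19)→7·19+14≡17=r; r(17)→7·17+14≡3=d; e(4)→7·4+14≡16=q; m(12)→7·12+14≡20=u; e(4)→7·4+14≡16=q (all mod 26).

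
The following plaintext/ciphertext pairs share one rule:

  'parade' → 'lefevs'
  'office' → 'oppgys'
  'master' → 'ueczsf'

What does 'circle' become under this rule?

p(15)→l(11) and a(0)→e(4) fit y≡23x+4 (mod 26); the inverse of 23 mod 26 is 17. Each letter's alphabet position (a=0..z=25) is mapped through 23·x+4 mod 26 — an affine cipher.
For circle: c(2)→23·2+4≡24=y; i(8)→23·8+4≡6=g; r(17)→23·17+4≡5=f; c(2)→23·2+4≡24=y; l(11)→23·11+4≡23=x; e(4)→23·4+4≡18=s (all mod 26).

ygfyxs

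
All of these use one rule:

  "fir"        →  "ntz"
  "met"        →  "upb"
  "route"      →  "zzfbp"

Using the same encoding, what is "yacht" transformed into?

The shift depends on letter class: consonant f→n is +8, but vowel i→t is +11. Vowels shift forward by 11 and consonants shift forward by 8.
Applying it to yacht: y(cons)+8=g, a(vowel)+11=l, c(cons)+8=k, h(cons)+8=p, t(cons)+8=b.

glkpb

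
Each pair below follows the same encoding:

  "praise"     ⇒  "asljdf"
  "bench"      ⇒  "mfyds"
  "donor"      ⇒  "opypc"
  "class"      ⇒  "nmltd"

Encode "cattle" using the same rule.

nbeuwf

Shifts by position in praise: pos 0: p→a (+11), pos 1: r→s (+1), pos 2: a→l (+11), pos 3: i→j (+1) — repeating every 2. The shifts repeat in a cycle of length 2: positions 0,1,… shift by +11, +1, then the pattern repeats.
Applying it to cattle: c+11=n, a+1=b, t+11=e, t+1=u, l+11=w, e+1=f.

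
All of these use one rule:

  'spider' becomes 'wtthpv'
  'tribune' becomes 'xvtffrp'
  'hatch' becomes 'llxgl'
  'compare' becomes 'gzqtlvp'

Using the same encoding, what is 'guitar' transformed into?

kftxlv

The shift depends on letter class: consonant s→w is +4, but vowel i→t is +11. Vowels shift forward by 11 and consonants shift forward by 4.
For guitar: g(cons)+4=k, u(vowel)+11=f, i(vowel)+11=t, t(cons)+4=x, a(vowel)+11=l, r(cons)+4=v.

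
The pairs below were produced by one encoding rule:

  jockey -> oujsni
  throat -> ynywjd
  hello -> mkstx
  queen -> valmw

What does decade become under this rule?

In jockey: j→o is +5, o→u is +6, c→j is +7, k→s is +8 — the shift increases by 1 each position. Letter i (0-indexed) is shifted by i+5, so successive shifts are 5, 6, 7, ….
For decade: d+5=i, e+6=k, c+7=j, a+8=i, d+9=m, e+10=o.

ikjimo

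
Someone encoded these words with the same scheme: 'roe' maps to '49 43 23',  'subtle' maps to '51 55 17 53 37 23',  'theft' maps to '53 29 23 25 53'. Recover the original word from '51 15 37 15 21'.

salad

r(#18)→49 and o(#15)→43: differences scale by 2, so n = 2·pos + 13. With a=1..z=26, the number is 2·pos + 13.
Reversing it on 51 15 37 15 21: 51→(51−13)÷2=19=s, 15→(15−13)÷2=1=a, 37→(37−13)÷2=12=l, 15→(15−13)÷2=1=a, 21→(21−13)÷2=4=d.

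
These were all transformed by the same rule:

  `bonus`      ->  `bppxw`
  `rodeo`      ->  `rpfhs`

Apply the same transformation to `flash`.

In bonus: b→b is +0, o→p is +1, n→p is +2, u→x is +3 — the shift increases by 1 each position. Each letter shifts forward by its position index (0, 1, 2, …) — the shift grows by one for each successive letter.
Applying it to flash: f+0=f, l+1=m, a+2=c, s+3=v, h+4=l.

fmcvl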